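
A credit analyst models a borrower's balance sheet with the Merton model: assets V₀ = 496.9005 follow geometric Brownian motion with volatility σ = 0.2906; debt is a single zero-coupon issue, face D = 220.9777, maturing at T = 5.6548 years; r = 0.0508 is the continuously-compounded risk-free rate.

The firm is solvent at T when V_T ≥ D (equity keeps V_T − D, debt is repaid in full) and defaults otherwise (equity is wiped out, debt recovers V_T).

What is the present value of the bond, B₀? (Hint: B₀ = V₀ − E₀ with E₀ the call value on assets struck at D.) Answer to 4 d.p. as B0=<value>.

d₁ = [ln(V₀/D) + (r + σ²/2)T] / (σ√T)
   = [ln(496.9005/220.9777) + (0.0508 + 0.5·0.2906²)·5.6548] / (0.2906·√5.6548)
   = [0.810328 + 0.526033] / 0.691042 = 1.933836
d₂ = d₁ − σ√T = 1.933836 − 0.691042 = 1.242794
N(d₁) = 0.973433,  N(d₂) = 0.893028,  e^(−rT) = 0.750314
E₀ = V₀·N(d₁) − D·e^(−rT)·N(d₂)
   = 496.9005·0.973433 − 220.9777·0.750314·0.893028 = 335.633121
B₀ = V₀ − E₀ = 496.9005 − 335.633121 = 161.267379

B0=161.2674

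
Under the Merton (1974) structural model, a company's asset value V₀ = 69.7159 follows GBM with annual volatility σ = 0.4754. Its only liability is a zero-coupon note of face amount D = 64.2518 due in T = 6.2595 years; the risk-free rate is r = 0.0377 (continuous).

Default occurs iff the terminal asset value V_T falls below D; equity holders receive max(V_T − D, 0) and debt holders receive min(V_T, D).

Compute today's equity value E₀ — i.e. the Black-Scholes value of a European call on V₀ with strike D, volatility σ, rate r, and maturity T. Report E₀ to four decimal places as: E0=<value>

d₁ = [ln(V₀/D) + (r + σ²/2)T] / (σ√T)
   = [ln(69.7159/64.2518) + (0.0377 + 0.5·0.4754²)·6.2595] / (0.4754·√6.2595)
   = [0.081619 + 0.943323] / 1.189403 = 0.861728
d₂ = d₁ − σ√T = 0.861728 − 1.189403 = -0.327675
N(d₁) = 0.805581,  N(d₂) = 0.371579,  e^(−rT) = 0.789794
E₀ = V₀·N(d₁) − D·e^(−rT)·N(d₂)
   = 69.7159·0.805581 − 64.2518·0.789794·0.371579 = 37.305814

E0=37.3058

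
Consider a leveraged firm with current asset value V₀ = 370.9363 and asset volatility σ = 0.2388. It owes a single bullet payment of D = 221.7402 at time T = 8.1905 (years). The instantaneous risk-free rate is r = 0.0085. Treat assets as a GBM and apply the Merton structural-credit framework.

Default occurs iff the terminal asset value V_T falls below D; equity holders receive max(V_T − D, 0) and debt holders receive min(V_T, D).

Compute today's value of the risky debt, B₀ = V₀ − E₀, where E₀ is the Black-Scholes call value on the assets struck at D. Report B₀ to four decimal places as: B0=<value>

B0=186.8990

d₁ = [ln(V₀/D) + (r + σ²/2)T] / (σ√T)
   = [ln(370.9363/221.7402) + (0.0085 + 0.5·0.2388²)·8.1905] / (0.2388·√8.1905)
   = [0.514524 + 0.303153] / 0.683423 = 1.196443
d₂ = d₁ − σ√T = 1.196443 − 0.683423 = 0.513020
N(d₁) = 0.884238,  N(d₂) = 0.696031,  e^(−rT) = 0.932749
E₀ = V₀·N(d₁) − D·e^(−rT)·N(d₂)
   = 370.9363·0.884238 − 221.7402·0.932749·0.696031 = 184.037297
B₀ = V₀ − E₀ = 370.9363 − 184.037297 = 186.899003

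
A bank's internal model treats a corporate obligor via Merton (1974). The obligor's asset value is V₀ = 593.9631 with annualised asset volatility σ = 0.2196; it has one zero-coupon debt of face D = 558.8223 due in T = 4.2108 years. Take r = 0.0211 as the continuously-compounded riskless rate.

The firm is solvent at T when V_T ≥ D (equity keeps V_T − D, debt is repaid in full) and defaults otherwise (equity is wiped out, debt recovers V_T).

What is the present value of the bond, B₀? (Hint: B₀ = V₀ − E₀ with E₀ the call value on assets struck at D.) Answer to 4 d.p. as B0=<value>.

d₁ = [ln(V₀/D) + (r + σ²/2)T] / (σ√T)
   = [ln(593.9631/558.8223) + (0.0211 + 0.5·0.2196²)·4.2108] / (0.2196·√4.2108)
   = [0.060986 + 0.190379] / 0.450624 = 0.557814
d₂ = d₁ − σ√T = 0.557814 − 0.450624 = 0.107190
N(d₁) = 0.711514,  N(d₂) = 0.542681,  e^(−rT) = 0.914985
E₀ = V₀·N(d₁) − D·e^(−rT)·N(d₂)
   = 593.9631·0.711514 − 558.8223·0.914985·0.542681 = 145.133041
B₀ = V₀ − E₀ = 593.9631 − 145.133041 = 448.830059

B0=448.8301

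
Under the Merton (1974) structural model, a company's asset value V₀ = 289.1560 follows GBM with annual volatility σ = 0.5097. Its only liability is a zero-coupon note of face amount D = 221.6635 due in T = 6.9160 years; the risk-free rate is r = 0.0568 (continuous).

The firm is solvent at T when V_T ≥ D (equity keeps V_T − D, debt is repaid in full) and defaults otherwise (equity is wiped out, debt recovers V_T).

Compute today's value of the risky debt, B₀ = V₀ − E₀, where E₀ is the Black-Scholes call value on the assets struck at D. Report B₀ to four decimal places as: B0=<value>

d₁ = [ln(V₀/D) + (r + σ²/2)T] / (σ√T)
   = [ln(289.1560/221.6635) + (0.0568 + 0.5·0.5097²)·6.9160] / (0.5097·√6.9160)
   = [0.265806 + 1.291197] / 1.340424 = 1.161575
d₂ = d₁ − σ√T = 1.161575 − 1.340424 = -0.178849
N(d₁) = 0.877296,  N(d₂) = 0.429028,  e^(−rT) = 0.675144
E₀ = V₀·N(d₁) − D·e^(−rT)·N(d₂)
   = 289.1560·0.877296 − 221.6635·0.675144·0.429028 = 189.469226
B₀ = V₀ − E₀ = 289.1560 − 189.469226 = 99.686774

B0=99.6868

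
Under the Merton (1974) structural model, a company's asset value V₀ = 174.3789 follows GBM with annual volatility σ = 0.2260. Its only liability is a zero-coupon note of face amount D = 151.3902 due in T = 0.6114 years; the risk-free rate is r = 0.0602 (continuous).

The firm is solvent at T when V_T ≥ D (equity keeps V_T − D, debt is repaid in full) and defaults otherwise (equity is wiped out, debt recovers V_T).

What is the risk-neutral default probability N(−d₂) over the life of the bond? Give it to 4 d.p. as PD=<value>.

PD=0.1788

d₁ = [ln(V₀/D) + (r + σ²/2)T] / (σ√T)
   = [ln(174.3789/151.3902) + (0.0602 + 0.5·0.2260²)·0.6114] / (0.2260·√0.6114)
   = [0.141370 + 0.052420] / 0.176714 = 1.096631
d₂ = d₁ − σ√T = 1.096631 − 0.176714 = 0.919917
risk-neutral PD = N(−d₂) = N(-0.919917) = 0.178808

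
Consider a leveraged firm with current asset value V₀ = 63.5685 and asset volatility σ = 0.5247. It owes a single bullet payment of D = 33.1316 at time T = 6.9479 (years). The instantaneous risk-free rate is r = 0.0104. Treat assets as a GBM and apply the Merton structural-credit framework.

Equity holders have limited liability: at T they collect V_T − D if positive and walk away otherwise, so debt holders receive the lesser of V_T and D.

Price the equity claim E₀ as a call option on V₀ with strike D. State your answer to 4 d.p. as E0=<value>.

d₁ = [ln(V₀/D) + (r + σ²/2)T] / (σ√T)
   = [ln(63.5685/33.1316) + (0.0104 + 0.5·0.5247²)·6.9479] / (0.5247·√6.9479)
   = [0.651631 + 1.028672] / 1.383050 = 1.214925
d₂ = d₁ − σ√T = 1.214925 − 1.383050 = -0.168125
N(d₁) = 0.887803,  N(d₂) = 0.433243,  e^(−rT) = 0.930291
E₀ = V₀·N(d₁) − D·e^(−rT)·N(d₂)
   = 63.5685·0.887803 − 33.1316·0.930291·0.433243 = 43.082874

E0=43.0829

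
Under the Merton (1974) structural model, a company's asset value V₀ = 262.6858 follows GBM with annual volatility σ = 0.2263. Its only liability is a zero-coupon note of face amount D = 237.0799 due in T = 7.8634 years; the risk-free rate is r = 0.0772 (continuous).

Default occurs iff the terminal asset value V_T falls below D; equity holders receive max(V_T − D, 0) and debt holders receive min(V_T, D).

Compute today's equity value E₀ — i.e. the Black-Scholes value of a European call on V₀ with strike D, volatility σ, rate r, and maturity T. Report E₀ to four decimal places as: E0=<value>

E0=140.9734

d₁ = [ln(V₀/D) + (r + σ²/2)T] / (σ√T)
   = [ln(262.6858/237.0799) + (0.0772 + 0.5·0.2263²)·7.8634] / (0.2263·√7.8634)
   = [0.102561 + 0.808403] / 0.634585 = 1.435529
d₂ = d₁ − σ√T = 1.435529 − 0.634585 = 0.800944
N(d₁) = 0.924432,  N(d₂) = 0.788418,  e^(−rT) = 0.544954
E₀ = V₀·N(d₁) − D·e^(−rT)·N(d₂)
   = 262.6858·0.924432 − 237.0799·0.544954·0.788418 = 140.973421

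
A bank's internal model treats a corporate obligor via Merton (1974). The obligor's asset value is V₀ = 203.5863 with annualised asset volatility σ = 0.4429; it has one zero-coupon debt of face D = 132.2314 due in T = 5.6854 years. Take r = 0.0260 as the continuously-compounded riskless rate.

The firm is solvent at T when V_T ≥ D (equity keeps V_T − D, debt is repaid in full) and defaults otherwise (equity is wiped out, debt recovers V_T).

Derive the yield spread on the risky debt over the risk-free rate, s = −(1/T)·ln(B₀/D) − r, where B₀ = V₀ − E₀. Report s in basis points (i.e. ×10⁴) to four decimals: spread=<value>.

spread=483.7203

d₁ = [ln(V₀/D) + (r + σ²/2)T] / (σ√T)
   = [ln(203.5863/132.2314) + (0.0260 + 0.5·0.4429²)·5.6854] / (0.4429·√5.6854)
   = [0.431537 + 0.705446] / 1.056054 = 1.076632
d₂ = d₁ − σ√T = 1.076632 − 1.056054 = 0.020578
N(d₁) = 0.859178,  N(d₂) = 0.508209,  e^(−rT) = 0.862586
E₀ = V₀·N(d₁) − D·e^(−rT)·N(d₂)
   = 203.5863·0.859178 − 132.2314·0.862586·0.508209 = 116.950018
B₀ = V₀ − E₀ = 203.5863 − 116.950018 = 86.636282
spread = −(1/T)·ln(B₀/D) − r = −(1/5.6854)·ln(86.636282/132.2314) − 0.0260 = 0.04837203
in basis points: 0.04837203 × 10⁴ = 483.7203 bp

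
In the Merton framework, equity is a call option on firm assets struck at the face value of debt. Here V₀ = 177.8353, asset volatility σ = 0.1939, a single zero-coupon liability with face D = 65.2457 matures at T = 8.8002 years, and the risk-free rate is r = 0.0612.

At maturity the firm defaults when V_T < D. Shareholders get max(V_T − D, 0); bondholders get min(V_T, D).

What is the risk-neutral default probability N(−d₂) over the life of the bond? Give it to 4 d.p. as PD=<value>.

d₁ = [ln(V₀/D) + (r + σ²/2)T] / (σ√T)
   = [ln(177.8353/65.2457) + (0.0612 + 0.5·0.1939²)·8.8002] / (0.1939·√8.8002)
   = [1.002698 + 0.704004] / 0.575207 = 2.967109
d₂ = d₁ − σ√T = 2.967109 − 0.575207 = 2.391902
risk-neutral PD = N(−d₂) = N(-2.391902) = 0.008381

PD=0.0084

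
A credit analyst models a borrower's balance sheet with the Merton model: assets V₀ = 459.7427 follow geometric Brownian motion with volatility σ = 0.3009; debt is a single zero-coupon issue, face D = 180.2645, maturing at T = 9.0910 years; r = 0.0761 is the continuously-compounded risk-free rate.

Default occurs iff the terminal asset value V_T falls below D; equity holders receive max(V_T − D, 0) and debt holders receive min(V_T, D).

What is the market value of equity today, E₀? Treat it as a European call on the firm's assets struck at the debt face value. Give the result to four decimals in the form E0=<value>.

E0=371.9646

d₁ = [ln(V₀/D) + (r + σ²/2)T] / (σ√T)
   = [ln(459.7427/180.2645) + (0.0761 + 0.5·0.3009²)·9.0910] / (0.3009·√9.0910)
   = [0.936242 + 1.103378] / 0.907252 = 2.248129
d₂ = d₁ − σ√T = 2.248129 − 0.907252 = 1.340877
N(d₁) = 0.987716,  N(d₂) = 0.910020,  e^(−rT) = 0.500661
E₀ = V₀·N(d₁) − D·e^(−rT)·N(d₂)
   = 459.7427·0.987716 − 180.2645·0.500661·0.910020 = 371.964587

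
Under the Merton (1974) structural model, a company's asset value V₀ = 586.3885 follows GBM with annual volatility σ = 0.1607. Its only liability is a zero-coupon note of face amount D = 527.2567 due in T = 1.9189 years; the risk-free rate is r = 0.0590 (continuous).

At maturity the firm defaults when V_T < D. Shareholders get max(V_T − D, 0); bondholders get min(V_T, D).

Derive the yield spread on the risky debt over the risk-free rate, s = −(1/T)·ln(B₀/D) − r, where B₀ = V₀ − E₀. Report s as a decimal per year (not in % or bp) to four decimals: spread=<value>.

spread=0.0112

d₁ = [ln(V₀/D) + (r + σ²/2)T] / (σ√T)
   = [ln(586.3885/527.2567) + (0.0590 + 0.5·0.1607²)·1.9189] / (0.1607·√1.9189)
   = [0.106295 + 0.137992] / 0.222609 = 1.097385
d₂ = d₁ − σ√T = 1.097385 − 0.222609 = 0.874776
N(d₁) = 0.863763,  N(d₂) = 0.809152,  e^(−rT) = 0.892959
E₀ = V₀·N(d₁) − D·e^(−rT)·N(d₂)
   = 586.3885·0.863763 − 527.2567·0.892959·0.809152 = 125.537216
B₀ = V₀ − E₀ = 586.3885 − 125.537216 = 460.851284
spread = −(1/T)·ln(B₀/D) − r = −(1/1.9189)·ln(460.851284/527.2567) − 0.0590 = 0.01115067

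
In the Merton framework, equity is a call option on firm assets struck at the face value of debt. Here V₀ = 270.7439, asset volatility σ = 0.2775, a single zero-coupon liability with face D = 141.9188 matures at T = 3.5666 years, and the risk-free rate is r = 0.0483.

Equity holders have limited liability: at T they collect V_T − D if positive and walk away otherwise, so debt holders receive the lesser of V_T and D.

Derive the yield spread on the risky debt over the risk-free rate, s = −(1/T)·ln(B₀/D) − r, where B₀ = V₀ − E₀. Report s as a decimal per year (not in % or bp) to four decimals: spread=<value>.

spread=0.0055

d₁ = [ln(V₀/D) + (r + σ²/2)T] / (σ√T)
   = [ln(270.7439/141.9188) + (0.0483 + 0.5·0.2775²)·3.5666] / (0.2775·√3.5666)
   = [0.645918 + 0.309592] / 0.524071 = 1.823246
d₂ = d₁ − σ√T = 1.823246 − 0.524071 = 1.299175
N(d₁) = 0.965867,  N(d₂) = 0.903058,  e^(−rT) = 0.841755
E₀ = V₀·N(d₁) − D·e^(−rT)·N(d₂)
   = 270.7439·0.965867 − 141.9188·0.841755·0.903058 = 153.622543
B₀ = V₀ − E₀ = 270.7439 − 153.622543 = 117.121357
spread = −(1/T)·ln(B₀/D) − r = −(1/3.5666)·ln(117.121357/141.9188) − 0.0483 = 0.00554524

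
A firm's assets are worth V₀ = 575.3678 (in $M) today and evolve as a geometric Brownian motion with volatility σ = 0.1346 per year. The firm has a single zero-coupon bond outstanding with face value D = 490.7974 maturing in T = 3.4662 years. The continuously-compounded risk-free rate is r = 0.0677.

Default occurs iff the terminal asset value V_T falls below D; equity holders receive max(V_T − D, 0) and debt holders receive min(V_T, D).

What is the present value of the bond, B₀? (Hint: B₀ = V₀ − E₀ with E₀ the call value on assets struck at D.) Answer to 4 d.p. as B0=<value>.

d₁ = [ln(V₀/D) + (r + σ²/2)T] / (σ√T)
   = [ln(575.3678/490.7974) + (0.0677 + 0.5·0.1346²)·3.4662] / (0.1346·√3.4662)
   = [0.158978 + 0.266061] / 0.250595 = 1.696120
d₂ = d₁ − σ√T = 1.696120 − 0.250595 = 1.445525
N(d₁) = 0.955068,  N(d₂) = 0.925845,  e^(−rT) = 0.790838
E₀ = V₀·N(d₁) − D·e^(−rT)·N(d₂)
   = 575.3678·0.955068 − 490.7974·0.790838·0.925845 = 190.156929
B₀ = V₀ − E₀ = 575.3678 − 190.156929 = 385.210871

B0=385.2109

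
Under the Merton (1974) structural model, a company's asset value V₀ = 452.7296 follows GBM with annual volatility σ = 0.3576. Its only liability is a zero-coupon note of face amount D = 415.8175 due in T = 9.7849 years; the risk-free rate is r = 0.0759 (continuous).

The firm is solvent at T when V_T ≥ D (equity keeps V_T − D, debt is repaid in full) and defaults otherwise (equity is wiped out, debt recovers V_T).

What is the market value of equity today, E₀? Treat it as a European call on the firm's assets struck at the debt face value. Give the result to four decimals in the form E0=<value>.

E0=295.7333

d₁ = [ln(V₀/D) + (r + σ²/2)T] / (σ√T)
   = [ln(452.7296/415.8175) + (0.0759 + 0.5·0.3576²)·9.7849] / (0.3576·√9.7849)
   = [0.085049 + 1.368309] / 1.118602 = 1.299263
d₂ = d₁ − σ√T = 1.299263 − 1.118602 = 0.180660
N(d₁) = 0.903073,  N(d₂) = 0.571683,  e^(−rT) = 0.475840
E₀ = V₀·N(d₁) − D·e^(−rT)·N(d₂)
   = 452.7296·0.903073 − 415.8175·0.475840·0.571683 = 295.733288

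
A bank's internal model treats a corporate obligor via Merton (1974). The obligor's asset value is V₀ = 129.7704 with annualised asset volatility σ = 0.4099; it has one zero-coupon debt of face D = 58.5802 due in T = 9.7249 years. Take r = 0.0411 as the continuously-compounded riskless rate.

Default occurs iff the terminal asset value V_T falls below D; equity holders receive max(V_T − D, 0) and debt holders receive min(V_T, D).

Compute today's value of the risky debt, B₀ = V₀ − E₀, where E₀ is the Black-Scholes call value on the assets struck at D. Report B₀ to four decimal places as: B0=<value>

d₁ = [ln(V₀/D) + (r + σ²/2)T] / (σ√T)
   = [ln(129.7704/58.5802) + (0.0411 + 0.5·0.4099²)·9.7249] / (0.4099·√9.7249)
   = [0.795370 + 1.216673] / 1.278264 = 1.574043
d₂ = d₁ − σ√T = 1.574043 − 1.278264 = 0.295779
N(d₁) = 0.942261,  N(d₂) = 0.616301,  e^(−rT) = 0.670526
E₀ = V₀·N(d₁) − D·e^(−rT)·N(d₂)
   = 129.7704·0.942261 − 58.5802·0.670526·0.616301 = 98.069623
B₀ = V₀ − E₀ = 129.7704 − 98.069623 = 31.700777

B0=31.7008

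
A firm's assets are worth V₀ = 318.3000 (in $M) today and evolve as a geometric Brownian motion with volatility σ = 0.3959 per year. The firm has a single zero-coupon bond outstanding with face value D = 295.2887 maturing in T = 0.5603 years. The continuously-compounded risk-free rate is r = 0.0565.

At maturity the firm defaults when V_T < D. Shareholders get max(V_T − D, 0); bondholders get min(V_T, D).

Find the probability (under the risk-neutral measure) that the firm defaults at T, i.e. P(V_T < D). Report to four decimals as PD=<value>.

d₁ = [ln(V₀/D) + (r + σ²/2)T] / (σ√T)
   = [ln(318.3000/295.2887) + (0.0565 + 0.5·0.3959²)·0.5603] / (0.3959·√0.5603)
   = [0.075041 + 0.075567] / 0.296344 = 0.508219
d₂ = d₁ − σ√T = 0.508219 − 0.296344 = 0.211875
risk-neutral PD = N(−d₂) = N(-0.211875) = 0.416102

PD=0.4161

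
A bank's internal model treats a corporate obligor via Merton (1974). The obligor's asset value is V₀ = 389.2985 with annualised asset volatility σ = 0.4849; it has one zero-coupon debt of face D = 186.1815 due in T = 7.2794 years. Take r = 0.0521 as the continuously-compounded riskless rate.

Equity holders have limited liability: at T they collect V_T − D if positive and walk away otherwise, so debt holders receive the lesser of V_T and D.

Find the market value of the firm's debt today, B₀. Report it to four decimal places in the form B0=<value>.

B0=99.4007

d₁ = [ln(V₀/D) + (r + σ²/2)T] / (σ√T)
   = [ln(389.2985/186.1815) + (0.0521 + 0.5·0.4849²)·7.2794] / (0.4849·√7.2794)
   = [0.737624 + 1.235052] / 1.308278 = 1.507842
d₂ = d₁ − σ√T = 1.507842 − 1.308278 = 0.199564
N(d₁) = 0.934203,  N(d₂) = 0.579089,  e^(−rT) = 0.684370
E₀ = V₀·N(d₁) − D·e^(−rT)·N(d₂)
   = 389.2985·0.934203 − 186.1815·0.684370·0.579089 = 289.897812
B₀ = V₀ − E₀ = 389.2985 − 289.897812 = 99.400688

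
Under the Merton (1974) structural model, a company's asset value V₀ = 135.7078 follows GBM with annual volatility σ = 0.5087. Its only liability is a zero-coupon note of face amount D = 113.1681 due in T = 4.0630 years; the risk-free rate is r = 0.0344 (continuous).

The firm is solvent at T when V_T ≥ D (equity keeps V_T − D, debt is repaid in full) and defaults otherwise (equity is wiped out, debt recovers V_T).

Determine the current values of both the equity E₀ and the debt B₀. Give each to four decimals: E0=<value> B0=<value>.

E0=66.5414 B0=69.1664

d₁ = [ln(V₀/D) + (r + σ²/2)T] / (σ√T)
   = [ln(135.7078/113.1681) + (0.0344 + 0.5·0.5087²)·4.0630] / (0.5087·√4.0630)
   = [0.181630 + 0.665470] / 1.025381 = 0.826132
d₂ = d₁ − σ√T = 0.826132 − 1.025381 = -0.199249
N(d₁) = 0.795635,  N(d₂) = 0.421034,  e^(−rT) = 0.869561
E₀ = V₀·N(d₁) − D·e^(−rT)·N(d₂)
   = 135.7078·0.795635 − 113.1681·0.869561·0.421034 = 66.541426
B₀ = V₀ − E₀ = 135.7078 − 66.541426 = 69.166374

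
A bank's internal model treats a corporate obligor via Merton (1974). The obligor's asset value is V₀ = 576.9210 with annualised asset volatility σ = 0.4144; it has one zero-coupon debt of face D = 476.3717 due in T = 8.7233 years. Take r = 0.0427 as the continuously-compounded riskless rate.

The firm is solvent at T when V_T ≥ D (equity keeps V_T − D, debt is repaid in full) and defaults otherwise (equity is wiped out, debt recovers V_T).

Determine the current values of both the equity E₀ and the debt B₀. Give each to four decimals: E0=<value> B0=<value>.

d₁ = [ln(V₀/D) + (r + σ²/2)T] / (σ√T)
   = [ln(576.9210/476.3717) + (0.0427 + 0.5·0.4144²)·8.7233] / (0.4144·√8.7233)
   = [0.191507 + 1.121500] / 1.223940 = 1.072770
d₂ = d₁ − σ√T = 1.072770 − 1.223940 = -0.151170
N(d₁) = 0.858313,  N(d₂) = 0.439921,  e^(−rT) = 0.689020
E₀ = V₀·N(d₁) − D·e^(−rT)·N(d₂)
   = 576.9210·0.858313 − 476.3717·0.689020·0.439921 = 350.783655
B₀ = V₀ − E₀ = 576.9210 − 350.783655 = 226.137345

E0=350.7837 B0=226.1373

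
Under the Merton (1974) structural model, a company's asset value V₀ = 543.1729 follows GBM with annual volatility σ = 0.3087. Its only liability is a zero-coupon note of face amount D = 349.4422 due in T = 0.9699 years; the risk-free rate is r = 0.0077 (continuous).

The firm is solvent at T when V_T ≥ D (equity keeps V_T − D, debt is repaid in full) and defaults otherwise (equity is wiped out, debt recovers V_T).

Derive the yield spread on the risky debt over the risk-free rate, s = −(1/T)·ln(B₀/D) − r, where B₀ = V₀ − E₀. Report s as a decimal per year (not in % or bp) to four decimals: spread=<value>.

spread=0.0121

d₁ = [ln(V₀/D) + (r + σ²/2)T] / (σ√T)
   = [ln(543.1729/349.4422) + (0.0077 + 0.5·0.3087²)·0.9699] / (0.3087·√0.9699)
   = [0.441090 + 0.053682] / 0.304019 = 1.627438
d₂ = d₁ − σ√T = 1.627438 − 0.304019 = 1.323420
N(d₁) = 0.948178,  N(d₂) = 0.907152,  e^(−rT) = 0.992560
E₀ = V₀·N(d₁) − D·e^(−rT)·N(d₂)
   = 543.1729·0.948178 − 349.4422·0.992560·0.907152 = 200.385953
B₀ = V₀ − E₀ = 543.1729 − 200.385953 = 342.786947
spread = −(1/T)·ln(B₀/D) − r = −(1/0.9699)·ln(342.786947/349.4422) − 0.0077 = 0.01212582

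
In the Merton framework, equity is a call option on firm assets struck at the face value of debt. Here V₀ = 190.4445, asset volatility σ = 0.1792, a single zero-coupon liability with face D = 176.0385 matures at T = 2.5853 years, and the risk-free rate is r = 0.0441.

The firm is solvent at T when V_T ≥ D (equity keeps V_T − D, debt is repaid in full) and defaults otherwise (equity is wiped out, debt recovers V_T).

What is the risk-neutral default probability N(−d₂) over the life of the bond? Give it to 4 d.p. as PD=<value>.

PD=0.2999

d₁ = [ln(V₀/D) + (r + σ²/2)T] / (σ√T)
   = [ln(190.4445/176.0385) + (0.0441 + 0.5·0.1792²)·2.5853] / (0.1792·√2.5853)
   = [0.078658 + 0.155522] / 0.288133 = 0.812750
d₂ = d₁ − σ√T = 0.812750 − 0.288133 = 0.524616
risk-neutral PD = N(−d₂) = N(-0.524616) = 0.299925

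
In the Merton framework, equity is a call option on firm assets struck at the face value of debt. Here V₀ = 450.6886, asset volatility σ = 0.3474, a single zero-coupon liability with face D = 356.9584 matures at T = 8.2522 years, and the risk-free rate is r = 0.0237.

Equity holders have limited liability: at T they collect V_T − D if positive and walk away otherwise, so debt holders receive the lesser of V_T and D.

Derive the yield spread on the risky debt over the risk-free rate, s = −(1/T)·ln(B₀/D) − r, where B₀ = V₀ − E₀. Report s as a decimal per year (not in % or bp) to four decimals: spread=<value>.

d₁ = [ln(V₀/D) + (r + σ²/2)T] / (σ√T)
   = [ln(450.6886/356.9584) + (0.0237 + 0.5·0.3474²)·8.2522] / (0.3474·√8.2522)
   = [0.233157 + 0.693543] / 0.997964 = 0.928591
d₂ = d₁ − σ√T = 0.928591 − 0.997964 = -0.069372
N(d₁) = 0.823450,  N(d₂) = 0.472347,  e^(−rT) = 0.822360
E₀ = V₀·N(d₁) − D·e^(−rT)·N(d₂)
   = 450.6886·0.823450 − 356.9584·0.822360·0.472347 = 232.462772
B₀ = V₀ − E₀ = 450.6886 − 232.462772 = 218.225828
spread = −(1/T)·ln(B₀/D) − r = −(1/8.2522)·ln(218.225828/356.9584) − 0.0237 = 0.03593123

spread=0.0359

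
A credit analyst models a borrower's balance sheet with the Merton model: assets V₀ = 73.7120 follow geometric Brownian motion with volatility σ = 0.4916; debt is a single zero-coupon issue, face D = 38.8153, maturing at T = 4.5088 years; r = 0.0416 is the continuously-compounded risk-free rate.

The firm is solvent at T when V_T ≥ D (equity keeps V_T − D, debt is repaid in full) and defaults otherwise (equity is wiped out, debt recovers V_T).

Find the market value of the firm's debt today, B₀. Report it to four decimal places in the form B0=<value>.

d₁ = [ln(V₀/D) + (r + σ²/2)T] / (σ√T)
   = [ln(73.7120/38.8153) + (0.0416 + 0.5·0.4916²)·4.5088] / (0.4916·√4.5088)
   = [0.641351 + 0.732388] / 1.043860 = 1.316018
d₂ = d₁ − σ√T = 1.316018 − 1.043860 = 0.272158
N(d₁) = 0.905916,  N(d₂) = 0.607250,  e^(−rT) = 0.828974
E₀ = V₀·N(d₁) − D·e^(−rT)·N(d₂)
   = 73.7120·0.905916 − 38.8153·0.828974·0.607250 = 47.237477
B₀ = V₀ − E₀ = 73.7120 − 47.237477 = 26.474523

B0=26.4745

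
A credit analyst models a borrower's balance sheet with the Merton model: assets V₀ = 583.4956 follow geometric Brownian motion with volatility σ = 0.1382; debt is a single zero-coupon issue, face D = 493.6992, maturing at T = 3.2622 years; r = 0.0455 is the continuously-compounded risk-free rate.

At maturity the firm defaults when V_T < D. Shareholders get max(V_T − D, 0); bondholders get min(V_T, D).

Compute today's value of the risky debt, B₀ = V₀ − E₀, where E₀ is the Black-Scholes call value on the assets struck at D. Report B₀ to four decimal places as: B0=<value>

d₁ = [ln(V₀/D) + (r + σ²/2)T] / (σ√T)
   = [ln(583.4956/493.6992) + (0.0455 + 0.5·0.1382²)·3.2622] / (0.1382·√3.2622)
   = [0.167110 + 0.179583] / 0.249611 = 1.388936
d₂ = d₁ − σ√T = 1.388936 − 0.249611 = 1.139325
N(d₁) = 0.917574,  N(d₂) = 0.872716,  e^(−rT) = 0.862060
E₀ = V₀·N(d₁) − D·e^(−rT)·N(d₂)
   = 583.4956·0.917574 − 493.6992·0.862060·0.872716 = 163.973643
B₀ = V₀ − E₀ = 583.4956 − 163.973643 = 419.521957

B0=419.5220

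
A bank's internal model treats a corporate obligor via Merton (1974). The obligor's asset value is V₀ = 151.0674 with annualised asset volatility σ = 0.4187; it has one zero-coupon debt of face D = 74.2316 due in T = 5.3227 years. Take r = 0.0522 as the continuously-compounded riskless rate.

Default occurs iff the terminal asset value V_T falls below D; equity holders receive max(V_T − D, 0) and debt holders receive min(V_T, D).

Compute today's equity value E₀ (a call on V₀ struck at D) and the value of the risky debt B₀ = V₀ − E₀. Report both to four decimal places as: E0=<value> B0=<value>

E0=101.4310 B0=49.6364

d₁ = [ln(V₀/D) + (r + σ²/2)T] / (σ√T)
   = [ln(151.0674/74.2316) + (0.0522 + 0.5·0.4187²)·5.3227] / (0.4187·√5.3227)
   = [0.710536 + 0.744405] / 0.965982 = 1.506179
d₂ = d₁ − σ√T = 1.506179 − 0.965982 = 0.540197
N(d₁) = 0.933989,  N(d₂) = 0.705469,  e^(−rT) = 0.757414
E₀ = V₀·N(d₁) − D·e^(−rT)·N(d₂)
   = 151.0674·0.933989 − 74.2316·0.757414·0.705469 = 101.430982
B₀ = V₀ − E₀ = 151.0674 − 101.430982 = 49.636418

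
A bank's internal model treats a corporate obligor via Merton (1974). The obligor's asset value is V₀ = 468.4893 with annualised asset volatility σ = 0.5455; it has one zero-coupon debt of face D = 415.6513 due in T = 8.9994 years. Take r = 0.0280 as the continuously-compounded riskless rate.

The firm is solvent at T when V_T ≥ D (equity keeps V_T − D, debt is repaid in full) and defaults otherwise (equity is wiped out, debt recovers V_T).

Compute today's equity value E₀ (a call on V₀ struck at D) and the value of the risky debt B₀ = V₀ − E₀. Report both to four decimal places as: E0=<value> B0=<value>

E0=309.6218 B0=158.8675

d₁ = [ln(V₀/D) + (r + σ²/2)T] / (σ√T)
   = [ln(468.4893/415.6513) + (0.0280 + 0.5·0.5455²)·8.9994] / (0.5455·√8.9994)
   = [0.119667 + 1.590960] / 1.636445 = 1.045331
d₂ = d₁ − σ√T = 1.045331 − 1.636445 = -0.591115
N(d₁) = 0.852065,  N(d₂) = 0.277222,  e^(−rT) = 0.777258
E₀ = V₀·N(d₁) − D·e^(−rT)·N(d₂)
   = 468.4893·0.852065 − 415.6513·0.777258·0.277222 = 309.621758
B₀ = V₀ − E₀ = 468.4893 − 309.621758 = 158.867542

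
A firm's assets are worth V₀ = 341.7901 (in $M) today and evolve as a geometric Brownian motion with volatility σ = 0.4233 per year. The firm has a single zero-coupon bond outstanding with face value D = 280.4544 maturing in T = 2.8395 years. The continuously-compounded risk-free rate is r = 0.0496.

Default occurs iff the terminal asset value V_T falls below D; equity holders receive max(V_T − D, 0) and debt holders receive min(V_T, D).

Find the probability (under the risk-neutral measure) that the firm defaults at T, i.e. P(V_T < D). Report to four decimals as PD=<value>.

PD=0.4530

d₁ = [ln(V₀/D) + (r + σ²/2)T] / (σ√T)
   = [ln(341.7901/280.4544) + (0.0496 + 0.5·0.4233²)·2.8395] / (0.4233·√2.8395)
   = [0.197786 + 0.395234] / 0.713295 = 0.831381
d₂ = d₁ − σ√T = 0.831381 − 0.713295 = 0.118086
risk-neutral PD = N(−d₂) = N(-0.118086) = 0.453000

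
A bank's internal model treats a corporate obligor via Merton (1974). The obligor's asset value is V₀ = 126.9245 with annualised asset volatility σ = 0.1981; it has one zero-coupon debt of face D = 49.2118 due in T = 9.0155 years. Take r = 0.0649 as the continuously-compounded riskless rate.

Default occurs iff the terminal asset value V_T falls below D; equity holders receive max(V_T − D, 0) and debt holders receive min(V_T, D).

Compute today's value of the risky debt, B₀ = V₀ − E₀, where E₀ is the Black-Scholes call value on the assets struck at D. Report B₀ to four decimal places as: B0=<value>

B0=27.3600

d₁ = [ln(V₀/D) + (r + σ²/2)T] / (σ√T)
   = [ln(126.9245/49.2118) + (0.0649 + 0.5·0.1981²)·9.0155] / (0.1981·√9.0155)
   = [0.947459 + 0.762006] / 0.594812 = 2.873961
d₂ = d₁ − σ√T = 2.873961 − 0.594812 = 2.279150
N(d₁) = 0.997973,  N(d₂) = 0.988671,  e^(−rT) = 0.557047
E₀ = V₀·N(d₁) − D·e^(−rT)·N(d₂)
   = 126.9245·0.997973 − 49.2118·0.557047·0.988671 = 99.564540
B₀ = V₀ − E₀ = 126.9245 − 99.564540 = 27.359960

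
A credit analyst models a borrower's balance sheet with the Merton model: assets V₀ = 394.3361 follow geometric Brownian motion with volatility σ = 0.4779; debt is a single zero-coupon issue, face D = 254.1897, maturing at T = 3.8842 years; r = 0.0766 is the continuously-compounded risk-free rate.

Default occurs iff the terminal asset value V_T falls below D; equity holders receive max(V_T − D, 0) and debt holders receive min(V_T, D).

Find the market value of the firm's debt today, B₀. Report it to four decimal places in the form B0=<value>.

B0=158.8920

d₁ = [ln(V₀/D) + (r + σ²/2)T] / (σ√T)
   = [ln(394.3361/254.1897) + (0.0766 + 0.5·0.4779²)·3.8842] / (0.4779·√3.8842)
   = [0.439123 + 0.741083] / 0.941863 = 1.253054
d₂ = d₁ − σ√T = 1.253054 − 0.941863 = 0.311191
N(d₁) = 0.894907,  N(d₂) = 0.622172,  e^(−rT) = 0.742651
E₀ = V₀·N(d₁) − D·e^(−rT)·N(d₂)
   = 394.3361·0.894907 − 254.1897·0.742651·0.622172 = 235.444118
B₀ = V₀ − E₀ = 394.3361 − 235.444118 = 158.891982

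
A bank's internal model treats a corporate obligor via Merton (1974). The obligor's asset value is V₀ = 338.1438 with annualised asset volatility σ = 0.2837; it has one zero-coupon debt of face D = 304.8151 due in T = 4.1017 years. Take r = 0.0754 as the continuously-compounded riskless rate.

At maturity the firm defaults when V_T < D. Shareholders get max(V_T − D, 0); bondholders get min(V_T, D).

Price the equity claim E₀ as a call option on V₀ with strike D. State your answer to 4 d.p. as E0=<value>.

E0=135.7747

d₁ = [ln(V₀/D) + (r + σ²/2)T] / (σ√T)
   = [ln(338.1438/304.8151) + (0.0754 + 0.5·0.2837²)·4.1017] / (0.2837·√4.1017)
   = [0.103766 + 0.474332] / 0.574568 = 1.006144
d₂ = d₁ − σ√T = 1.006144 − 0.574568 = 0.431577
N(d₁) = 0.842827,  N(d₂) = 0.666975,  e^(−rT) = 0.733984
E₀ = V₀·N(d₁) − D·e^(−rT)·N(d₂)
   = 338.1438·0.842827 − 304.8151·0.733984·0.666975 = 135.774711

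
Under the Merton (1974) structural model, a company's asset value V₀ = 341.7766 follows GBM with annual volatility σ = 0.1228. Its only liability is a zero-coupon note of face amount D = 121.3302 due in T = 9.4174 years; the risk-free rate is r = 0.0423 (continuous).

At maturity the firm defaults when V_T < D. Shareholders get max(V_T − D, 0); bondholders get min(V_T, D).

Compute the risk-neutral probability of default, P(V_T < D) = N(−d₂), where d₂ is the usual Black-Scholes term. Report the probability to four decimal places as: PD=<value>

PD=0.0001

d₁ = [ln(V₀/D) + (r + σ²/2)T] / (σ√T)
   = [ln(341.7766/121.3302) + (0.0423 + 0.5·0.1228²)·9.4174] / (0.1228·√9.4174)
   = [1.035642 + 0.469362] / 0.376846 = 3.993685
d₂ = d₁ − σ√T = 3.993685 − 0.376846 = 3.616839
risk-neutral PD = N(−d₂) = N(-3.616839) = 0.000149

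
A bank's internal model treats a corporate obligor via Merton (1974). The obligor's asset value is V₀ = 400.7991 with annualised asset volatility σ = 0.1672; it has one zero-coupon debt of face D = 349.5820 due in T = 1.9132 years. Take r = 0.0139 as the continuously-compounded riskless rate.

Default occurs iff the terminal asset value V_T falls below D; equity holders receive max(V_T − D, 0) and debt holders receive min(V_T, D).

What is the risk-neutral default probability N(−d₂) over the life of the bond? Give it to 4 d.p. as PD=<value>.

d₁ = [ln(V₀/D) + (r + σ²/2)T] / (σ√T)
   = [ln(400.7991/349.5820) + (0.0139 + 0.5·0.1672²)·1.9132] / (0.1672·√1.9132)
   = [0.136722 + 0.053336] / 0.231268 = 0.821808
d₂ = d₁ − σ√T = 0.821808 − 0.231268 = 0.590539
risk-neutral PD = N(−d₂) = N(-0.590539) = 0.277415

PD=0.2774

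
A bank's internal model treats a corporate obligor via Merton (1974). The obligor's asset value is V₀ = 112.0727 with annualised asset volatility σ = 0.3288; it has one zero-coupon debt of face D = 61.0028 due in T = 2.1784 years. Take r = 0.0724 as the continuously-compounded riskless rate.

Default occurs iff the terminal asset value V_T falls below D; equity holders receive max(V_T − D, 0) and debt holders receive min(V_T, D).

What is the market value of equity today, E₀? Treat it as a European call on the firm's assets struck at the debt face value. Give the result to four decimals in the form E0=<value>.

d₁ = [ln(V₀/D) + (r + σ²/2)T] / (σ√T)
   = [ln(112.0727/61.0028) + (0.0724 + 0.5·0.3288²)·2.1784] / (0.3288·√2.1784)
   = [0.608228 + 0.275469] / 0.485289 = 1.820970
d₂ = d₁ − σ√T = 1.820970 − 0.485289 = 1.335681
N(d₁) = 0.965694,  N(d₂) = 0.909173,  e^(−rT) = 0.854092
E₀ = V₀·N(d₁) − D·e^(−rT)·N(d₂)
   = 112.0727·0.965694 − 61.0028·0.854092·0.909173 = 60.858212

E0=60.8582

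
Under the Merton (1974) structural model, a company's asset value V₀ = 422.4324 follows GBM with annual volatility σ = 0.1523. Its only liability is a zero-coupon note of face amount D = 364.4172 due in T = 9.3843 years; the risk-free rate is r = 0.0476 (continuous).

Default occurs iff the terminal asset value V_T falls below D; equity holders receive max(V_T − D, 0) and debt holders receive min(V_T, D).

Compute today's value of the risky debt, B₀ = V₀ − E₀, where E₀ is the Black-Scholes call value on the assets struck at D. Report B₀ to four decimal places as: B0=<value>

d₁ = [ln(V₀/D) + (r + σ²/2)T] / (σ√T)
   = [ln(422.4324/364.4172) + (0.0476 + 0.5·0.1523²)·9.3843] / (0.1523·√9.3843)
   = [0.147730 + 0.555528] / 0.466553 = 1.507350
d₂ = d₁ − σ√T = 1.507350 − 0.466553 = 1.040797
N(d₁) = 0.934140,  N(d₂) = 0.851015,  e^(−rT) = 0.639740
E₀ = V₀·N(d₁) − D·e^(−rT)·N(d₂)
   = 422.4324·0.934140 − 364.4172·0.639740·0.851015 = 196.211563
B₀ = V₀ − E₀ = 422.4324 − 196.211563 = 226.220837

B0=226.2208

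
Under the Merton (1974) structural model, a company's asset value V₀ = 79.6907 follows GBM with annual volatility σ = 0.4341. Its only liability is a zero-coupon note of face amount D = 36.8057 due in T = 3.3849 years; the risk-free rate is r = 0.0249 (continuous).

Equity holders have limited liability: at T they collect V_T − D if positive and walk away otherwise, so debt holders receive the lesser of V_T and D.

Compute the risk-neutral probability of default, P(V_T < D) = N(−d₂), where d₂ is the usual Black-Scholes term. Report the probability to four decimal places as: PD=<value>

d₁ = [ln(V₀/D) + (r + σ²/2)T] / (σ√T)
   = [ln(79.6907/36.8057) + (0.0249 + 0.5·0.4341²)·3.3849] / (0.4341·√3.3849)
   = [0.772500 + 0.403214] / 0.798661 = 1.472106
d₂ = d₁ − σ√T = 1.472106 − 0.798661 = 0.673445
risk-neutral PD = N(−d₂) = N(-0.673445) = 0.250332

PD=0.2503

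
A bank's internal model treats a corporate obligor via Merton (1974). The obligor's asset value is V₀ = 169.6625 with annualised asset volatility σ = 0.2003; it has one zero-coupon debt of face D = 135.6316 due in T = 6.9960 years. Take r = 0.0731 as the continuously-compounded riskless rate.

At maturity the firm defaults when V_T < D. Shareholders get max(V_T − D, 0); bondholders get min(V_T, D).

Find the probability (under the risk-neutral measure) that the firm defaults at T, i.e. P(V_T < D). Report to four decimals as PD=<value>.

d₁ = [ln(V₀/D) + (r + σ²/2)T] / (σ√T)
   = [ln(169.6625/135.6316) + (0.0731 + 0.5·0.2003²)·6.9960] / (0.2003·√6.9960)
   = [0.223869 + 0.651748] / 0.529793 = 1.652753
d₂ = d₁ − σ√T = 1.652753 − 0.529793 = 1.122961
risk-neutral PD = N(−d₂) = N(-1.122961) = 0.130727

PD=0.1307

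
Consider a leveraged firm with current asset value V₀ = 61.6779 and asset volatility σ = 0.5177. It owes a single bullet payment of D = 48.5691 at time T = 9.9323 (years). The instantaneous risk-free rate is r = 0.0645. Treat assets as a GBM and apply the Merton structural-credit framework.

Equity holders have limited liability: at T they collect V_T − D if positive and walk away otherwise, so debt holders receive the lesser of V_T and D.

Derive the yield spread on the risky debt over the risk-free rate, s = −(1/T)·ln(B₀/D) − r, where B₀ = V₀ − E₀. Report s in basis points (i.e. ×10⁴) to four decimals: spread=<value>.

spread=510.2458

d₁ = [ln(V₀/D) + (r + σ²/2)T] / (σ√T)
   = [ln(61.6779/48.5691) + (0.0645 + 0.5·0.5177²)·9.9323] / (0.5177·√9.9323)
   = [0.238938 + 1.971628] / 1.631560 = 1.354878
d₂ = d₁ − σ√T = 1.354878 − 1.631560 = -0.276682
N(d₁) = 0.912272,  N(d₂) = 0.391012,  e^(−rT) = 0.526959
E₀ = V₀·N(d₁) − D·e^(−rT)·N(d₂)
   = 61.6779·0.912272 − 48.5691·0.526959·0.391012 = 46.259482
B₀ = V₀ − E₀ = 61.6779 − 46.259482 = 15.418418
spread = −(1/T)·ln(B₀/D) − r = −(1/9.9323)·ln(15.418418/48.5691) − 0.0645 = 0.05102458
in basis points: 0.05102458 × 10⁴ = 510.2458 bp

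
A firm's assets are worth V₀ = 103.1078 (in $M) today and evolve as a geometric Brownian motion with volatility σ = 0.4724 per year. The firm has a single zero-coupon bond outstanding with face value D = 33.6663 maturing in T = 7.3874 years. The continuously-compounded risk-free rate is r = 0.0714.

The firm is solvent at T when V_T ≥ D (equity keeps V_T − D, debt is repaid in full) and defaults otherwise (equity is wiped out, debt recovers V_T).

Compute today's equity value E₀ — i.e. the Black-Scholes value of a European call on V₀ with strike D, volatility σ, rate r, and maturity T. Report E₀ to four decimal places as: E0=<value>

d₁ = [ln(V₀/D) + (r + σ²/2)T] / (σ√T)
   = [ln(103.1078/33.6663) + (0.0714 + 0.5·0.4724²)·7.3874] / (0.4724·√7.3874)
   = [1.119278 + 1.351753] / 1.283972 = 1.924520
d₂ = d₁ − σ√T = 1.924520 − 1.283972 = 0.640548
N(d₁) = 0.972855,  N(d₂) = 0.739092,  e^(−rT) = 0.590102
E₀ = V₀·N(d₁) − D·e^(−rT)·N(d₂)
   = 103.1078·0.972855 − 33.6663·0.590102·0.739092 = 85.625773

E0=85.6258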